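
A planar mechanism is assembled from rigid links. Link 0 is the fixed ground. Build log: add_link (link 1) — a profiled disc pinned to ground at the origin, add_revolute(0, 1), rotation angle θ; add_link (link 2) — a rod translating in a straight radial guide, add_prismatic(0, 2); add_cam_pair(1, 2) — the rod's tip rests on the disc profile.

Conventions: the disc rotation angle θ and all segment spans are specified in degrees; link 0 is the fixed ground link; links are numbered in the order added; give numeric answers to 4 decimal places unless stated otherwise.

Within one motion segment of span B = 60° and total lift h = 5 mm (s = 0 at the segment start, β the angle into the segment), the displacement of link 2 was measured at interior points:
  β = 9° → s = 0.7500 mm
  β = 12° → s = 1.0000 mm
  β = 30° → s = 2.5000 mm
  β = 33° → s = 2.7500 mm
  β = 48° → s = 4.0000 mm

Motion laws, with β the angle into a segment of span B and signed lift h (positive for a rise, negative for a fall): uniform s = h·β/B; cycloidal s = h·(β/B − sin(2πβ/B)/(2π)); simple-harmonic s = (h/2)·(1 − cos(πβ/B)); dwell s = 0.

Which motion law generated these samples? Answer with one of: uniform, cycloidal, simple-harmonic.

candidates at β/B = r: uniform s = h·r (linear in β); cycloidal s = h·(r − sin(2πr)/(2π)); simple-harmonic s = (h/2)(1 − cos(πr))
β=9°: printed 0.7500 | uniform 0.7500, cycloidal 0.1062, simple-harmonic 0.2725
β=12°: printed 1.0000 | uniform 1.0000, cycloidal 0.2432, simple-harmonic 0.4775
β=30°: printed 2.5000 | uniform 2.5000, cycloidal 2.5000, simple-harmonic 2.5000
β=33°: printed 2.7500 | uniform 2.7500, cycloidal 2.9959, simple-harmonic 2.8911
β=48°: printed 4.0000 | uniform 4.0000, cycloidal 4.7568, simple-harmonic 4.5225
only one law matches every sample → uniform

uniform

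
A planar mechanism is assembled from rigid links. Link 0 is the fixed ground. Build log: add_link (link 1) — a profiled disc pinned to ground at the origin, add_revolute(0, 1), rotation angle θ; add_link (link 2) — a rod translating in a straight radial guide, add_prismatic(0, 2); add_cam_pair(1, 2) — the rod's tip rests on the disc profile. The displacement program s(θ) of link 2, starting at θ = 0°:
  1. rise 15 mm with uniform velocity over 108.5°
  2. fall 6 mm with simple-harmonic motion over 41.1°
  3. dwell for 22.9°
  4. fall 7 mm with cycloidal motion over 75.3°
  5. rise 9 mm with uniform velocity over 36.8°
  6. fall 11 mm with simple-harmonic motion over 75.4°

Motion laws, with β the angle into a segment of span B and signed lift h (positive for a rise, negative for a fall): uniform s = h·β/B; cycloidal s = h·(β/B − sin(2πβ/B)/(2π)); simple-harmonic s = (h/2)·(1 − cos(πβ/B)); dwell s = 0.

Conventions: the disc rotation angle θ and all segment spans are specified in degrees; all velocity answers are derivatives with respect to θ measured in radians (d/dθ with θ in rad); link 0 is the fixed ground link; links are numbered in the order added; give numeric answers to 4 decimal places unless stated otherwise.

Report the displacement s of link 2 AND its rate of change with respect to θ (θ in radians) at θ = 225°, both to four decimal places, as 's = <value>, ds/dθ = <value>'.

seg 1 [0°–108.5°] uniform, h=15: full span → s += 15 → s = 15.0000
seg 2 [108.5°–149.6°] simple-harmonic, h=-6: full span → s += -6 → s = 9.0000
seg 3 [149.6°–172.5°] dwell: s stays 9.0000
seg 4 [172.5°–247.8°] cycloidal, h=-7: θ=225° here. β=52.5, B=75.3. -7·(0.6972 − sin(2π·0.6972)/(2π)) = -5.9338 → s = 3.0662
velocity in seg [172.5°–247.8°] (cycloidal), θ in radians: β = 52.5° = 0.9163 rad, B = 75.3° = 1.3142 rad; ds/dθ = (h/B)(1 − cos(2πβ/B)) = ((-7)/1.3142)(1 − cos(2π·0.6972)) = -7.060725 mm/rad

s = 3.0662, ds/dθ = -7.0607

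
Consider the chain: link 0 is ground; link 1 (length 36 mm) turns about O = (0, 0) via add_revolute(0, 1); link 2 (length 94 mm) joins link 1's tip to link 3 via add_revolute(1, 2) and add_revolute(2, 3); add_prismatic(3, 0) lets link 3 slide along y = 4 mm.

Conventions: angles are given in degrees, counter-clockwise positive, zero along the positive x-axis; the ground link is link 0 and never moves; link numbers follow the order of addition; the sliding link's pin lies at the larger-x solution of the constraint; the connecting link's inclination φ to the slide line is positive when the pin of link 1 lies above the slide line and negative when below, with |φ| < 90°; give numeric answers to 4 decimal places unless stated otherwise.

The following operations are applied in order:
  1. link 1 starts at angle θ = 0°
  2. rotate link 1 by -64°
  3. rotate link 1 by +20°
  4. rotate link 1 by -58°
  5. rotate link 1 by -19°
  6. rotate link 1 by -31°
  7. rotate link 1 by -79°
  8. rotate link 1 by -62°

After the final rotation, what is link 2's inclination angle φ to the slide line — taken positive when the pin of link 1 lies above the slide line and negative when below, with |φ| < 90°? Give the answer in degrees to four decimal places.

geometry: r = 36 mm, L = 94 mm, e = 4 mm; θ starts at 0°
rotate link 1 by -64°: θ ← 0° -64° = -64°
rotate link 1 by +20°: θ ← -64° +20° = -44°
rotate link 1 by -58°: θ ← -44° -58° = -102°
rotate link 1 by -19°: θ ← -102° -19° = -121°
rotate link 1 by -31°: θ ← -121° -31° = -152°
rotate link 1 by -79°: θ ← -152° -79° = -231°
rotate link 1 by -62°: θ ← -231° -62° = -293°
h = r sin θ − e = 33.138175 − 4 = 29.138175
sin φ = h / L = 29.138175 / 94 = 0.30998058
φ = arcsin(0.30998058) = 18.058060°

18.0581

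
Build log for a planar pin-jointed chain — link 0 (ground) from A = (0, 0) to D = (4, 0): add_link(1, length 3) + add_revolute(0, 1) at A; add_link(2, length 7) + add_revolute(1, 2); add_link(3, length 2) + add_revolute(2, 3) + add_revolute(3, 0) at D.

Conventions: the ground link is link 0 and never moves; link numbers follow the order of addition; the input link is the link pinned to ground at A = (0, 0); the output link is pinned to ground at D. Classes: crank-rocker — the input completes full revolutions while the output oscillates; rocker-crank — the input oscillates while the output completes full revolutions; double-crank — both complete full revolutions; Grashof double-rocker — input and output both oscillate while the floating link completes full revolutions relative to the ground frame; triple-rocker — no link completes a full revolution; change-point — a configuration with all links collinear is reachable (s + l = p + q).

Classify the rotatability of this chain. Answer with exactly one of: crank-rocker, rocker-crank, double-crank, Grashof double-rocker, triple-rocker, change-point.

lengths: ground=4, input=3, coupler=7, output=2
sorted: s=2 (shortest), l=7 (longest), p+q=7
s + l = 9 vs p + q = 7
s + l > p + q → non-Grashof → no link fully rotates → triple-rocker

triple-rocker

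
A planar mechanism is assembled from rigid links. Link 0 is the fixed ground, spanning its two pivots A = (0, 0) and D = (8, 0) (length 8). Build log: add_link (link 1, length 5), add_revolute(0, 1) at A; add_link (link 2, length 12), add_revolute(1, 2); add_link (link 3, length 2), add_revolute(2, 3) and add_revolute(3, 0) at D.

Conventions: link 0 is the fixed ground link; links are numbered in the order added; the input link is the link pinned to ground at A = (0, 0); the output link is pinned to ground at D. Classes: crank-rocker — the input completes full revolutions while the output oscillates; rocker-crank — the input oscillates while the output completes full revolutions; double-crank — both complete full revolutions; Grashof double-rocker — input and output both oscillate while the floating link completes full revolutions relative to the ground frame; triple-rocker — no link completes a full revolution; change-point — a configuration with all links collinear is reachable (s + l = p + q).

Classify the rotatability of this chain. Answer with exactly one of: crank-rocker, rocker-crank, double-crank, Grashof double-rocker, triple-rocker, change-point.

lengths: ground=8, input=5, coupler=12, output=2
sorted: s=2 (shortest), l=12 (longest), p+q=13
s + l = 14 vs p + q = 13
s + l > p + q → non-Grashof → no link fully rotates → triple-rocker

triple-rocker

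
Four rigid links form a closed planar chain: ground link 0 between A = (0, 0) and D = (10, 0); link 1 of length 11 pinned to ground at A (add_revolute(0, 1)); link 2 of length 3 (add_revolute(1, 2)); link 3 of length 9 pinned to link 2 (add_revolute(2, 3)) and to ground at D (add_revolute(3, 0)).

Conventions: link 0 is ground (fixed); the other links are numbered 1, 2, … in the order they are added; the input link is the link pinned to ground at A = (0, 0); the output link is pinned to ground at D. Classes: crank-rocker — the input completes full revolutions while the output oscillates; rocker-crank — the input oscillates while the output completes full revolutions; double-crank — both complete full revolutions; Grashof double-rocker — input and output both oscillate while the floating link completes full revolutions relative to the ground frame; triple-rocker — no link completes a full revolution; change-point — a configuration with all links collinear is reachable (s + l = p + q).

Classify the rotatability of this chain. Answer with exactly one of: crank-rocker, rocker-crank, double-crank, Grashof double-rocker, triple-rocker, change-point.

lengths: ground=10, input=11, coupler=3, output=9
sorted: s=3 (shortest), l=11 (longest), p+q=19
s + l = 14 vs p + q = 19
s + l < p + q (Grashof) with shortest = coupler link → Grashof double-rocker

Grashof double-rocker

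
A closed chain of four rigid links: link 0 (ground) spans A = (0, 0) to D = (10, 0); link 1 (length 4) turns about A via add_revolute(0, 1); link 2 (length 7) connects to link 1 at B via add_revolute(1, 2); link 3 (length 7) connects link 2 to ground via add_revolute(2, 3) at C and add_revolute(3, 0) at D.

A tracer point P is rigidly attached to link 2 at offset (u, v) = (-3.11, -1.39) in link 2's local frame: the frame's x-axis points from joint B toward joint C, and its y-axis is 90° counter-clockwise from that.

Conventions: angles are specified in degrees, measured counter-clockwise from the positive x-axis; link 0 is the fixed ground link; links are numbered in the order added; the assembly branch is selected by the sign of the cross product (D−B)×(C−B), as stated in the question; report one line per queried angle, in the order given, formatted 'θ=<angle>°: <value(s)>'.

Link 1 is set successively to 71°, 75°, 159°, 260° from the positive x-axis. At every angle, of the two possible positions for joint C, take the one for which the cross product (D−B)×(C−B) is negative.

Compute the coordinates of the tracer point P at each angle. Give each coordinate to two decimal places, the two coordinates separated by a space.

A=(0,0), D=(10.00,0)
θ=71°: B = A + 4.00·(cos71°, sin71°) = (1.3023, 3.7821)
θ=71°: |BD| = 9.4844
θ=71°: circle(B,7.00) ∩ circle(D,7.00): a=4.7422, h=5.1489
θ=71°:   candidates: C₊=(7.7044,6.6129) cross=48.835; C₋=(3.5979,-2.8308) cross=-48.835
θ=71°:   branch - wants cross < 0 → take C=(3.5979,-2.8308) (cross=-48.835)
θ=71°: ex = (C−B)/|BC| = (0.3279,-0.9447); ey = (0.9447,0.3279)
θ=71°: P = B + -3.11·ex + -1.39·ey = (-1.0308,6.2642)
θ=75°: B = A + 4.00·(cos75°, sin75°) = (1.0353, 3.8637)
θ=75°: |BD| = 9.7619
θ=75°: circle(B,7.00) ∩ circle(D,7.00): a=4.8809, h=5.0176
θ=75°:   candidates: C₊=(7.5036,6.5397) cross=48.981; C₋=(3.5317,-2.6760) cross=-48.981
θ=75°:   branch - wants cross < 0 → take C=(3.5317,-2.6760) (cross=-48.981)
θ=75°: ex = (C−B)/|BC| = (0.3566,-0.9342); ey = (0.9342,0.3566)
θ=75°: P = B + -3.11·ex + -1.39·ey = (-1.3724,6.2735)
θ=159°: B = A + 4.00·(cos159°, sin159°) = (-3.7343, 1.4335)
θ=159°: |BD| = 13.8089
θ=159°: circle(B,7.00) ∩ circle(D,7.00): a=6.9045, h=1.1526
θ=159°:   candidates: C₊=(3.2525,1.8631) cross=15.916; C₋=(3.0132,-0.4296) cross=-15.916
θ=159°:   branch - wants cross < 0 → take C=(3.0132,-0.4296) (cross=-15.916)
θ=159°: ex = (C−B)/|BC| = (0.9639,-0.2662); ey = (0.2662,0.9639)
θ=159°: P = B + -3.11·ex + -1.39·ey = (-7.1021,0.9213)
θ=260°: B = A + 4.00·(cos260°, sin260°) = (-0.6946, -3.9392)
θ=260°: |BD| = 11.3970
θ=260°: circle(B,7.00) ∩ circle(D,7.00): a=5.6985, h=4.0653
θ=260°:   candidates: C₊=(3.2476,1.8452) cross=46.333; C₋=(6.0578,-5.7844) cross=-46.333
θ=260°:   branch - wants cross < 0 → take C=(6.0578,-5.7844) (cross=-46.333)
θ=260°: ex = (C−B)/|BC| = (0.9646,-0.2636); ey = (0.2636,0.9646)
θ=260°: P = B + -3.11·ex + -1.39·ey = (-4.0610,-4.4603)

θ=71°: -1.03 6.26
θ=75°: -1.37 6.27
θ=159°: -7.10 0.92
θ=260°: -4.06 -4.46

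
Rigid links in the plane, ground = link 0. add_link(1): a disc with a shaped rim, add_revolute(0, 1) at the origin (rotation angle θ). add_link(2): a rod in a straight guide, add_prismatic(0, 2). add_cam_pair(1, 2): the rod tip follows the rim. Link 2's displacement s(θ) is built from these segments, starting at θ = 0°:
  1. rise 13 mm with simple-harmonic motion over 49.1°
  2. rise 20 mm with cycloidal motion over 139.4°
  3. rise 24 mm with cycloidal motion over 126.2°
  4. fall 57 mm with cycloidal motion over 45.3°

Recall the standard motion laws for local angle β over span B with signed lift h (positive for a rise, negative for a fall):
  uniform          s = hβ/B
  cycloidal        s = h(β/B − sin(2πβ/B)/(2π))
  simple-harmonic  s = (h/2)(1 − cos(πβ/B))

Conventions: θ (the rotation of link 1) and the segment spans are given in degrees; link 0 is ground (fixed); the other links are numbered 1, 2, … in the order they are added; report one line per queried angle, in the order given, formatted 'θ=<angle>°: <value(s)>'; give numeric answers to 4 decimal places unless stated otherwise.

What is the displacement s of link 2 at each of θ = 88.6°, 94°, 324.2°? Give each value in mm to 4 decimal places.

segment 1 (0° to 49.1°, simple-harmonic, h = 13) is passed completely: s = 0.0000 + (13) = 13.0000
θ = 88.6° falls in segment 2 (49.1° to 188.5°, cycloidal, h = 20): β = 88.6 − 49.1 = 39.5°, B = 139.4°; Δs = 20·(0.2834 − sin(2π·0.2834)/(2π)) = 2.5537; s = 13.0000 + 2.5537 = 15.5537
θ = 94° falls in segment 2 (49.1° to 188.5°, cycloidal, h = 20): β = 94 − 49.1 = 44.9°, B = 139.4°; Δs = 20·(0.3221 − sin(2π·0.3221)/(2π)) = 3.5798; s = 13.0000 + 3.5798 = 16.5798
segment 2 (49.1° to 188.5°, cycloidal, h = 20) is passed completely: s = 13.0000 + (20) = 33.0000
segment 3 (188.5° to 314.7°, cycloidal, h = 24) is passed completely: s = 33.0000 + (24) = 57.0000
θ = 324.2° falls in segment 4 (314.7° to 360°, cycloidal, h = -57): β = 324.2 − 314.7 = 9.5°, B = 45.3°; Δs = -57·(0.2097 − sin(2π·0.2097)/(2π)) = -3.1709; s = 57.0000 − 3.1709 = 53.8291

θ=88.6°: 15.5537
θ=94°: 16.5798
θ=324.2°: 53.8291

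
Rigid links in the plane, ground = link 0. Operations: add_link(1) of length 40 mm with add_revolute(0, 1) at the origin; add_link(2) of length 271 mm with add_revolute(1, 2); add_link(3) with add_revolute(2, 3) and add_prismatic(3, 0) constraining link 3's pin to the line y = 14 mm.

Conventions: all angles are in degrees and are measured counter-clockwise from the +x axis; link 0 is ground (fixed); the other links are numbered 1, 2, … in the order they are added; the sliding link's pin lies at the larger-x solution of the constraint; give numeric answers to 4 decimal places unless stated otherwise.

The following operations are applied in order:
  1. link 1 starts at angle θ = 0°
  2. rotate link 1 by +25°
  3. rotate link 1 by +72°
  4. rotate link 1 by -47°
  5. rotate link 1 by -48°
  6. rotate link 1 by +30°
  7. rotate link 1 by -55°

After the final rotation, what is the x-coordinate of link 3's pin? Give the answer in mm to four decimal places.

geometry: r = 40 mm, L = 271 mm, e = 14 mm; θ starts at 0°
rotate link 1 by +25°: θ ← 0° +25° = 25°
rotate link 1 by +72°: θ ← 25° +72° = 97°
rotate link 1 by -47°: θ ← 97° -47° = 50°
rotate link 1 by -48°: θ ← 50° -48° = 2°
rotate link 1 by +30°: θ ← 2° +30° = 32°
rotate link 1 by -55°: θ ← 32° -55° = -23°
crank pin P = (r cos θ, r sin θ) = (36.820194, -15.629245)
h = r sin θ − e = -15.629245 − 14 = -29.629245
x = r cos θ + √(L² − h²) = 36.820194 + 269.375403 = 306.195597

306.1956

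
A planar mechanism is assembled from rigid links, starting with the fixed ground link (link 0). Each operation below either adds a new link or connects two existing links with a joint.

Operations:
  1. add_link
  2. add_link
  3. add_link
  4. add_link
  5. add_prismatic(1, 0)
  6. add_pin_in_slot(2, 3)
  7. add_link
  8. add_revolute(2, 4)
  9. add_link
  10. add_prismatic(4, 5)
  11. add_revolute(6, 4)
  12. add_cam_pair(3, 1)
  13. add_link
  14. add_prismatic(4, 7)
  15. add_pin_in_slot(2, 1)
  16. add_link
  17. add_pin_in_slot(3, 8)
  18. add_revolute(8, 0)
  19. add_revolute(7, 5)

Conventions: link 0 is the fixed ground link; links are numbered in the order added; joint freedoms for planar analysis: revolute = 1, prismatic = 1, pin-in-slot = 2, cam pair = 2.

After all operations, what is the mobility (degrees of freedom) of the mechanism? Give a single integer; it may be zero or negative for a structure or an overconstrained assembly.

(L,J1,J2)=(1,0,0); link0 fixed
link1: (2,0,0)
link2: (3,0,0)
link3: (4,0,0)
link4: (5,0,0)
P 1-0 [J1]: (5,1,0)
PS 2-3 [J2]: (5,1,1)
link5: (6,1,1)
R 2-4 [J1]: (6,2,1)
link6: (7,2,1)
P 4-5 [J1]: (7,3,1)
R 6-4 [J1]: (7,4,1)
C 3-1 [J2]: (7,4,2)
link7: (8,4,2)
P 4-7 [J1]: (8,5,2)
PS 2-1 [J2]: (8,5,3)
link8: (9,5,3)
PS 3-8 [J2]: (9,5,4)
R 8-0 [J1]: (9,6,4)
R 7-5 [J1]: (9,7,4)
Grübler: 3·8 − 2·7 − 4 = 6

M = 6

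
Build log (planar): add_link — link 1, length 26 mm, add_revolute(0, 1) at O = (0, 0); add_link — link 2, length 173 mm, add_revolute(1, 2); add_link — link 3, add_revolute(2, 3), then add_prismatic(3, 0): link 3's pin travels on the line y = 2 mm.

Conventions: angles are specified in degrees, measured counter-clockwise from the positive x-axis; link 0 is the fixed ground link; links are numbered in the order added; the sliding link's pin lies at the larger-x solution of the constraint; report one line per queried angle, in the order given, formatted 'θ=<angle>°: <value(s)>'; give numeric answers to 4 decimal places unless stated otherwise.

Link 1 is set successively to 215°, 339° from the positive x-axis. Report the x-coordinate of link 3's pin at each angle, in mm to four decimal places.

geometry: r = 26 mm, L = 173 mm, e = 2 mm
θ=215°: crank pin P = (r cos θ, r sin θ) = (-21.297953, -14.912987)
θ=215°: h = r sin θ − e = -14.912987 − 2 = -16.912987
θ=215°: x = r cos θ + √(L² − h²) = -21.297953 + 172.171283 = 150.873330
θ=339°: crank pin P = (r cos θ, r sin θ) = (24.273091, -9.317567)
θ=339°: h = r sin θ − e = -9.317567 − 2 = -11.317567
θ=339°: x = r cos θ + √(L² − h²) = 24.273091 + 172.629409 = 196.902500

θ=215°: 150.8733
θ=339°: 196.9025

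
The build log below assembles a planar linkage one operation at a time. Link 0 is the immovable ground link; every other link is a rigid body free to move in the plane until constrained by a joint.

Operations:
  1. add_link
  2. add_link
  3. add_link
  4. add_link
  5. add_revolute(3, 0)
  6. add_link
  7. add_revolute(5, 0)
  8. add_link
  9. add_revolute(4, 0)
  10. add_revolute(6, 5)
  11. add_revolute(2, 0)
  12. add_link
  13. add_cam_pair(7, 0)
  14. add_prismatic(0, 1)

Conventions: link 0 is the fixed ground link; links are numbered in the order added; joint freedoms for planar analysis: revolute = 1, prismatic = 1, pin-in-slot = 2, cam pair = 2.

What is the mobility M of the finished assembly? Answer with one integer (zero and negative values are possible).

L=1 J1=0 J2=0
add link → L=2 J1=0 J2=0
add link → L=3 J1=0 J2=0
add link → L=4 J1=0 J2=0
add link → L=5 J1=0 J2=0
R@3,0 dof=1 J1 → L=5 J1=1 J2=0
add link → L=6 J1=1 J2=0
R@5,0 dof=1 J1 → L=6 J1=2 J2=0
add link → L=7 J1=2 J2=0
R@4,0 dof=1 J1 → L=7 J1=3 J2=0
R@6,5 dof=1 J1 → L=7 J1=4 J2=0
R@2,0 dof=1 J1 → L=7 J1=5 J2=0
add link → L=8 J1=5 J2=0
C@7,0 dof=2 J2 → L=8 J1=5 J2=1
P@0,1 dof=1 J1 → L=8 J1=6 J2=1
M=3(L−1)−2J1−J2=3·7−2·6−1=8

M = 8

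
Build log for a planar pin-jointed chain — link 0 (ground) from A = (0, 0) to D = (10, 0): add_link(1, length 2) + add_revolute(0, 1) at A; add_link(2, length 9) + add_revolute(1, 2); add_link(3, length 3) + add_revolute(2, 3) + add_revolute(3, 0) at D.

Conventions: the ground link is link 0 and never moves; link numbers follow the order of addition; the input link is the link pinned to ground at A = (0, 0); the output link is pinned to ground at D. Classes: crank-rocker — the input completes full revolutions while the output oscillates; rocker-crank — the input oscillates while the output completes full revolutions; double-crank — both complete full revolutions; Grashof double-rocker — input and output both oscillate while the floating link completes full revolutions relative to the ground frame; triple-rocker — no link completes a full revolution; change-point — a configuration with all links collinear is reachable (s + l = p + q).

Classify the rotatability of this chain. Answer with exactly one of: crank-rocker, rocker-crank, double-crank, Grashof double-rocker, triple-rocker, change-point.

lengths: ground=10, input=2, coupler=9, output=3
sorted: s=2 (shortest), l=10 (longest), p+q=12
s + l = 12 vs p + q = 12
s + l = p + q → change-point (collinear configuration reachable)

change-point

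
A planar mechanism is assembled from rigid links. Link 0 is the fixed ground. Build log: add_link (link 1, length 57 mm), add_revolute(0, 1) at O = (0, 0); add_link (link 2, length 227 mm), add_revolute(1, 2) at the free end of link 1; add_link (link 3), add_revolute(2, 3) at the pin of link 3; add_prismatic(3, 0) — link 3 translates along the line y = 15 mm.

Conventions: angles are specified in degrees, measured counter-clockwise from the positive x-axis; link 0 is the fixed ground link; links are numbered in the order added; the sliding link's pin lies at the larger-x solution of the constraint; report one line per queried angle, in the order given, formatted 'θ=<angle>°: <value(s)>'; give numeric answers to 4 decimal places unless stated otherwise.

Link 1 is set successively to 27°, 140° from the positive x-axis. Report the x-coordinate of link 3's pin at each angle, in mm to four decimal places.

geometry: r = 57 mm, L = 227 mm, e = 15 mm
θ=27°: crank pin P = (r cos θ, r sin θ) = (50.787372, 25.877458)
θ=27°: h = r sin θ − e = 25.877458 − 15 = 10.877458
θ=27°: x = r cos θ + √(L² − h²) = 50.787372 + 226.739235 = 277.526607
θ=140°: crank pin P = (r cos θ, r sin θ) = (-43.664533, 36.638894)
θ=140°: h = r sin θ − e = 36.638894 − 15 = 21.638894
θ=140°: x = r cos θ + √(L² − h²) = -43.664533 + 225.966277 = 182.301744

θ=27°: 277.5266
θ=140°: 182.3017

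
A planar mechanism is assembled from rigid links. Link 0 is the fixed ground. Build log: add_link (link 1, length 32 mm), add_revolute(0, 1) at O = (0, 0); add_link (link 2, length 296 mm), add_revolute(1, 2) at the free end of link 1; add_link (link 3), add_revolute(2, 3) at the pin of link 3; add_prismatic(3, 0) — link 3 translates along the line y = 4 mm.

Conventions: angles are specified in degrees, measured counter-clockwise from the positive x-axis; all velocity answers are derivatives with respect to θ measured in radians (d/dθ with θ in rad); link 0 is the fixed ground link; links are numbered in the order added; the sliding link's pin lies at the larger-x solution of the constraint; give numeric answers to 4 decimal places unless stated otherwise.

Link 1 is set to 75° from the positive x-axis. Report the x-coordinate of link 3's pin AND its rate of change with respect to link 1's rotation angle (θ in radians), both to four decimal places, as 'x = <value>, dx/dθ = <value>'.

geometry: r = 32 mm, L = 296 mm, e = 4 mm
crank pin P = (r cos θ, r sin θ) = (8.282209, 30.909626)
h = r sin θ − e = 30.909626 − 4 = 26.909626
x = r cos θ + √(L² − h²) = 8.282209 + 294.774273 = 303.056482
dx/dθ = −r sin θ − h·r cos θ/√(L² − h²) (θ in radians; h = 26.909626) = -31.665700

x = 303.0565, dx/dθ = -31.6657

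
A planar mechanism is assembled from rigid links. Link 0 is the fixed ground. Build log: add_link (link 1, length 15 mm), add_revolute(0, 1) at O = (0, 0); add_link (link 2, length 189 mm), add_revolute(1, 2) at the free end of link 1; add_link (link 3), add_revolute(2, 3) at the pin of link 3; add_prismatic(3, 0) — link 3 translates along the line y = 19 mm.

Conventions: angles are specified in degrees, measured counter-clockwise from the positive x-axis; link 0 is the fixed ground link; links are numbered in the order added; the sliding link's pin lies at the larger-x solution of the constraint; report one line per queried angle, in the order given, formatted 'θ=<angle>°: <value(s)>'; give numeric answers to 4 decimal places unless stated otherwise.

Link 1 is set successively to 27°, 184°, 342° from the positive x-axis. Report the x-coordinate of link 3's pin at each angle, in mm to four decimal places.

geometry: r = 15 mm, L = 189 mm, e = 19 mm
θ=27°: crank pin P = (r cos θ, r sin θ) = (13.365098, 6.809857)
θ=27°: h = r sin θ − e = 6.809857 − 19 = -12.190143
θ=27°: x = r cos θ + √(L² − h²) = 13.365098 + 188.606470 = 201.971568
θ=184°: crank pin P = (r cos θ, r sin θ) = (-14.963461, -1.046347)
θ=184°: h = r sin θ − e = -1.046347 − 19 = -20.046347
θ=184°: x = r cos θ + √(L² − h²) = -14.963461 + 187.933882 = 172.970421
θ=342°: crank pin P = (r cos θ, r sin θ) = (14.265848, -4.635255)
θ=342°: h = r sin θ − e = -4.635255 − 19 = -23.635255
θ=342°: x = r cos θ + √(L² − h²) = 14.265848 + 187.516332 = 201.782180

θ=27°: 201.9716
θ=184°: 172.9704
θ=342°: 201.7822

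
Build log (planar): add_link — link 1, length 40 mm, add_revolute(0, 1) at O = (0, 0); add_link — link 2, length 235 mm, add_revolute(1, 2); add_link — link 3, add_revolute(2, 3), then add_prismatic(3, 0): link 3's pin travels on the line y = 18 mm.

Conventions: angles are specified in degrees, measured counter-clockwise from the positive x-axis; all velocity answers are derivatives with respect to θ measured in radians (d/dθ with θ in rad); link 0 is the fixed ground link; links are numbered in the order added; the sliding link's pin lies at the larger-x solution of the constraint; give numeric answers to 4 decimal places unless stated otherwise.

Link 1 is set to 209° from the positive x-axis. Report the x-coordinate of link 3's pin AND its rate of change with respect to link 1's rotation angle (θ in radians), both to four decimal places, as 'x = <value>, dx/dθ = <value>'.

geometry: r = 40 mm, L = 235 mm, e = 18 mm
crank pin P = (r cos θ, r sin θ) = (-34.984788, -19.392385)
h = r sin θ − e = -19.392385 − 18 = -37.392385
x = r cos θ + √(L² − h²) = -34.984788 + 232.006055 = 197.021267
dx/dθ = −r sin θ − h·r cos θ/√(L² − h²) (θ in radians; h = -37.392385) = 13.753891

x = 197.0213, dx/dθ = 13.7539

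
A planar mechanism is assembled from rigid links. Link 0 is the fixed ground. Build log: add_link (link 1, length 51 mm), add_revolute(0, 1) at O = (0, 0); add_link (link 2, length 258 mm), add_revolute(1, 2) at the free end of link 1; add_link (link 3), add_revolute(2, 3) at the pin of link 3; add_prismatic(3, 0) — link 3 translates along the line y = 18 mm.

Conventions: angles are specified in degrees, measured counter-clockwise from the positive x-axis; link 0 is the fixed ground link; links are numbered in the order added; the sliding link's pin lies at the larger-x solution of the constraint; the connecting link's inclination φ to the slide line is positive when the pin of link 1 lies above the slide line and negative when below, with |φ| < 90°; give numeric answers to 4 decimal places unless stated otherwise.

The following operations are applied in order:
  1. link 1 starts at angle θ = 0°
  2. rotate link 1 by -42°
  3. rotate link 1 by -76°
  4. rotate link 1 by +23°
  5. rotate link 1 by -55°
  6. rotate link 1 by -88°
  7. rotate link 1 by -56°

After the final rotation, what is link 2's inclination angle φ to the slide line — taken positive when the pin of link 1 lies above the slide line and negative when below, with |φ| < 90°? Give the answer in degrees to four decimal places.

geometry: r = 51 mm, L = 258 mm, e = 18 mm; θ starts at 0°
rotate link 1 by -42°: θ ← 0° -42° = -42°
rotate link 1 by -76°: θ ← -42° -76° = -118°
rotate link 1 by +23°: θ ← -118° +23° = -95°
rotate link 1 by -55°: θ ← -95° -55° = -150°
rotate link 1 by -88°: θ ← -150° -88° = -238°
rotate link 1 by -56°: θ ← -238° -56° = -294°
h = r sin θ − e = 46.590818 − 18 = 28.590818
sin φ = h / L = 28.590818 / 258 = 0.11081713
φ = arcsin(0.11081713) = 6.362421°

6.3624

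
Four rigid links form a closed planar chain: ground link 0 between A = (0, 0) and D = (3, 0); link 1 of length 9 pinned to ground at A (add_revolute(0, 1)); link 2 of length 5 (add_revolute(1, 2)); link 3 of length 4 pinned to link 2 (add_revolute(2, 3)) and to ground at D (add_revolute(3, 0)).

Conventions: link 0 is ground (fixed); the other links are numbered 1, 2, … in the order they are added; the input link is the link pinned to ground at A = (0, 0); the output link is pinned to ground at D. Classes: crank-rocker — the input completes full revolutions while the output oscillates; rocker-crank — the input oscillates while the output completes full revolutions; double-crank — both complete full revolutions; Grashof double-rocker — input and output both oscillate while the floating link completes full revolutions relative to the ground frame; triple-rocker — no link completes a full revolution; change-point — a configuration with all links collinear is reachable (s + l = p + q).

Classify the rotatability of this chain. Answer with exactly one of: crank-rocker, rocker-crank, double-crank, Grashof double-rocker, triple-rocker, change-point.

lengths: ground=3, input=9, coupler=5, output=4
sorted: s=3 (shortest), l=9 (longest), p+q=9
s + l = 12 vs p + q = 9
s + l > p + q → non-Grashof → no link fully rotates → triple-rocker

triple-rocker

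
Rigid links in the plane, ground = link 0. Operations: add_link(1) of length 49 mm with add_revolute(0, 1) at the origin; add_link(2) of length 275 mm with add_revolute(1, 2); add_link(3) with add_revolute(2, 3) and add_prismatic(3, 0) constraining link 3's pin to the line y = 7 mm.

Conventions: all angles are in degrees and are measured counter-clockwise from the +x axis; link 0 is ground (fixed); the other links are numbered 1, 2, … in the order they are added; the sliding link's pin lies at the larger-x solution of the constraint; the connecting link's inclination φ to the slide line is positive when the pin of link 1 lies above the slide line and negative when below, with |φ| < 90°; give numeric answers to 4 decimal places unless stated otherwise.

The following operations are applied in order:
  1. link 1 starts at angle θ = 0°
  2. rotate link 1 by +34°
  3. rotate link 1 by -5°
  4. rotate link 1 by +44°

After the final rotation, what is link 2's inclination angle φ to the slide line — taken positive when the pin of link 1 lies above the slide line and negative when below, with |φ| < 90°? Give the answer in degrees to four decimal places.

geometry: r = 49 mm, L = 275 mm, e = 7 mm; θ starts at 0°
rotate link 1 by +34°: θ ← 0° +34° = 34°
rotate link 1 by -5°: θ ← 34° -5° = 29°
rotate link 1 by +44°: θ ← 29° +44° = 73°
h = r sin θ − e = 46.858933 − 7 = 39.858933
sin φ = h / L = 39.858933 / 275 = 0.14494157
φ = arcsin(0.14494157) = 8.333896°

8.3339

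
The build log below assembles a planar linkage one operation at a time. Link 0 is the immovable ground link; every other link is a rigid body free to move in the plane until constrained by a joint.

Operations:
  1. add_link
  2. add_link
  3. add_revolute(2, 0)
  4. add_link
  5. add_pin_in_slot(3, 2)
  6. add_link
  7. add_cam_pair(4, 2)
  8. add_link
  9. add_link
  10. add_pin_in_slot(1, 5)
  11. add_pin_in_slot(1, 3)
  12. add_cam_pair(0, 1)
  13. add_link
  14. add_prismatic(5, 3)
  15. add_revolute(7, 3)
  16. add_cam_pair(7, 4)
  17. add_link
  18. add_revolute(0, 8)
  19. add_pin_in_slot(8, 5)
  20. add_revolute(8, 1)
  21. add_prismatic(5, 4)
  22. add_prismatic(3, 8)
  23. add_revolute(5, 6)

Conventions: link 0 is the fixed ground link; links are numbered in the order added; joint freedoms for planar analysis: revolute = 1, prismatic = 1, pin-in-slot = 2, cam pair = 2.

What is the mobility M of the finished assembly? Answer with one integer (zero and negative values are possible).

ground; <1,0,0>
#1 <2,0,0>
#2 <3,0,0>
R:2↔0 J1 <3,1,0>
#3 <4,1,0>
PS:3↔2 J2 <4,1,1>
#4 <5,1,1>
C:4↔2 J2 <5,1,2>
#5 <6,1,2>
#6 <7,1,2>
PS:1↔5 J2 <7,1,3>
PS:1↔3 J2 <7,1,4>
C:0↔1 J2 <7,1,5>
#7 <8,1,5>
P:5↔3 J1 <8,2,5>
R:7↔3 J1 <8,3,5>
C:7↔4 J2 <8,3,6>
#8 <9,3,6>
R:0↔8 J1 <9,4,6>
PS:8↔5 J2 <9,4,7>
R:8↔1 J1 <9,5,7>
P:5↔4 J1 <9,6,7>
P:3↔8 J1 <9,7,7>
R:5↔6 J1 <9,8,7>
3×8 − 2×8 − 1×7 = 1

M = 1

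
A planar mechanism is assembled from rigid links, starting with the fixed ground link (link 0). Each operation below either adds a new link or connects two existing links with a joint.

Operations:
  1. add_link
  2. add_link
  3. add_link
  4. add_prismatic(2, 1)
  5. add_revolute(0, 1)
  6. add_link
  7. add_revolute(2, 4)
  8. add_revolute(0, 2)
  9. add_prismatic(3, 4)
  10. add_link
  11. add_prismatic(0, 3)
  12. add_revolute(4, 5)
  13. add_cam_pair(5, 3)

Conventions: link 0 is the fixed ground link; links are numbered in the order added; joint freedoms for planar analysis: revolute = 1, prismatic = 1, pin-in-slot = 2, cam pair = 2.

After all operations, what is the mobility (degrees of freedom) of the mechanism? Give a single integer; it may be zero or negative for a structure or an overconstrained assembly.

ground; <1,0,0>
#1 <2,0,0>
#2 <3,0,0>
#3 <4,0,0>
P:2↔1 J1 <4,1,0>
R:0↔1 J1 <4,2,0>
#4 <5,2,0>
R:2↔4 J1 <5,3,0>
R:0↔2 J1 <5,4,0>
P:3↔4 J1 <5,5,0>
#5 <6,5,0>
P:0↔3 J1 <6,6,0>
R:4↔5 J1 <6,7,0>
C:5↔3 J2 <6,7,1>
3×5 − 2×7 − 1×1 = 0

M = 0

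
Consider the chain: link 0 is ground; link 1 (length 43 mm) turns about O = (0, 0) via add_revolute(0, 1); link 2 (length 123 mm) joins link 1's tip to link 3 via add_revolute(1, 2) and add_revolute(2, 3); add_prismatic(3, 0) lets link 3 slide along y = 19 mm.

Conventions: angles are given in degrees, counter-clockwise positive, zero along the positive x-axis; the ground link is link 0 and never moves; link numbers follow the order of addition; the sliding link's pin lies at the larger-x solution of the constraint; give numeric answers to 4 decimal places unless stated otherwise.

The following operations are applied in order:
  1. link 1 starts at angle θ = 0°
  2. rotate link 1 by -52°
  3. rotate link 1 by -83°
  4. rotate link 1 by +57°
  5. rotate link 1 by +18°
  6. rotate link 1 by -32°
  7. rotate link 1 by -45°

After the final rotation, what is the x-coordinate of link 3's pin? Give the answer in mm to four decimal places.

geometry: r = 43 mm, L = 123 mm, e = 19 mm; θ starts at 0°
rotate link 1 by -52°: θ ← 0° -52° = -52°
rotate link 1 by -83°: θ ← -52° -83° = -135°
rotate link 1 by +57°: θ ← -135° +57° = -78°
rotate link 1 by +18°: θ ← -78° +18° = -60°
rotate link 1 by -32°: θ ← -60° -32° = -92°
rotate link 1 by -45°: θ ← -92° -45° = -137°
crank pin P = (r cos θ, r sin θ) = (-31.448209, -29.325929)
h = r sin θ − e = -29.325929 − 19 = -48.325929
x = r cos θ + √(L² − h²) = -31.448209 + 113.108817 = 81.660608

81.6606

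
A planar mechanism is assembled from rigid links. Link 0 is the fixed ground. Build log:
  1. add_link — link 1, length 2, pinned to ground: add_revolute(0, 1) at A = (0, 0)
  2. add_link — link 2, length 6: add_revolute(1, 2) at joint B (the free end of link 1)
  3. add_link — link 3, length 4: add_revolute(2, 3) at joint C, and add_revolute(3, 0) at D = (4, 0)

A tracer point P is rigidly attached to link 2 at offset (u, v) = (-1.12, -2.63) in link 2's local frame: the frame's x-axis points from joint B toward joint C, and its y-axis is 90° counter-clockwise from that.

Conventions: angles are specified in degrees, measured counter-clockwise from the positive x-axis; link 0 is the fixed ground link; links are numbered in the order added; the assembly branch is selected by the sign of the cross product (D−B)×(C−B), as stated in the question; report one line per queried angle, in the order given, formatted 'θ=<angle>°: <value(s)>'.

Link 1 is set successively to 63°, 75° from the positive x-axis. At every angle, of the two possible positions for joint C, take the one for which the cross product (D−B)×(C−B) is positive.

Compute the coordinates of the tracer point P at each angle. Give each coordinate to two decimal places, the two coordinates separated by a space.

A=(0,0), D=(4.00,0)
θ=63°: B = A + 2.00·(cos63°, sin63°) = (0.9080, 1.7820)
θ=63°: |BD| = 3.5688
θ=63°: circle(B,6.00) ∩ circle(D,4.00): a=4.5865, h=3.8684
θ=63°:   candidates: C₊=(6.8134,2.8434) cross=13.805; C₋=(2.9501,-3.8598) cross=-13.805
θ=63°:   branch + wants cross > 0 → take C=(6.8134,2.8434) (cross=13.805)
θ=63°: ex = (C−B)/|BC| = (0.9842,0.1769); ey = (-0.1769,0.9842)
θ=63°: P = B + -1.12·ex + -2.63·ey = (0.2709,-1.0046)
θ=75°: B = A + 2.00·(cos75°, sin75°) = (0.5176, 1.9319)
θ=75°: |BD| = 3.9823
θ=75°: circle(B,6.00) ∩ circle(D,4.00): a=4.5023, h=3.9661
θ=75°:   candidates: C₊=(6.3786,3.2159) cross=15.794; C₋=(2.5307,-3.7204) cross=-15.794
θ=75°:   branch + wants cross > 0 → take C=(6.3786,3.2159) (cross=15.794)
θ=75°: ex = (C−B)/|BC| = (0.9768,0.2140); ey = (-0.2140,0.9768)
θ=75°: P = B + -1.12·ex + -2.63·ey = (-0.0136,-0.8769)

θ=63°: 0.27 -1.00
θ=75°: -0.01 -0.88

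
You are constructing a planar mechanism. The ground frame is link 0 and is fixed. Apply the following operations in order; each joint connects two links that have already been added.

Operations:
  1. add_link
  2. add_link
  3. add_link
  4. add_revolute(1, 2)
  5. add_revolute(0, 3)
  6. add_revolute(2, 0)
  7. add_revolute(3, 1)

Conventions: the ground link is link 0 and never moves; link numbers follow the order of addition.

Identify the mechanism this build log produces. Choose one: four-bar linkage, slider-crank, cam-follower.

links: 4 (incl. ground); joints: 4 revolute, 0 prismatic, 0 higher (cam) pair, forming one closed loop
4 links in a single 4R loop → four-bar linkage

four-bar linkage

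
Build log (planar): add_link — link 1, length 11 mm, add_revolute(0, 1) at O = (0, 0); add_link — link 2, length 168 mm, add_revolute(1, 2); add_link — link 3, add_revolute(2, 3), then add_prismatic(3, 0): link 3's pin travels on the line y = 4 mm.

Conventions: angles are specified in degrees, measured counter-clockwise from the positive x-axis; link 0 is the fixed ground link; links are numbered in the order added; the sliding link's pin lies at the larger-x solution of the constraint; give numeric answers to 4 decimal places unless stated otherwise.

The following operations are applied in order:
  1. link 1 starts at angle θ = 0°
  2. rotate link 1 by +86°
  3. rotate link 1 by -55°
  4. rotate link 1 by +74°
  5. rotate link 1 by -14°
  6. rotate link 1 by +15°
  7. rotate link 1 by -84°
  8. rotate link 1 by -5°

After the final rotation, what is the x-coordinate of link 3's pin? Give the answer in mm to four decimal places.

geometry: r = 11 mm, L = 168 mm, e = 4 mm; θ starts at 0°
rotate link 1 by +86°: θ ← 0° +86° = 86°
rotate link 1 by -55°: θ ← 86° -55° = 31°
rotate link 1 by +74°: θ ← 31° +74° = 105°
rotate link 1 by -14°: θ ← 105° -14° = 91°
rotate link 1 by +15°: θ ← 91° +15° = 106°
rotate link 1 by -84°: θ ← 106° -84° = 22°
rotate link 1 by -5°: θ ← 22° -5° = 17°
crank pin P = (r cos θ, r sin θ) = (10.519352, 3.216089)
h = r sin θ − e = 3.216089 − 4 = -0.783911
x = r cos θ + √(L² − h²) = 10.519352 + 167.998171 = 178.517523

178.5175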